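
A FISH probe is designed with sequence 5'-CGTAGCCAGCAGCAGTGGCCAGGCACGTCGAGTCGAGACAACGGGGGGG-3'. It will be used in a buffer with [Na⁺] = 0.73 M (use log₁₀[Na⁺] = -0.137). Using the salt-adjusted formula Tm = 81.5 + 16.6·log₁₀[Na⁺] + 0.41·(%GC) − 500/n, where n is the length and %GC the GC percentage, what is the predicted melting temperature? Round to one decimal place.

Length n = 49. Base counts: C=13, G=21, T=4, A=11
G+C = 34, so %GC = 34/49 × 100 = 69.388%
Salt term: 16.6 × (-0.137) = -2.274
GC term: 0.41 × 69.388 = 28.449; length term: −500/49 = −10.204
Tm = 81.5 + (-2.274) + 28.449 − 10.204 = 97.471 → 97.5°C

97.5°C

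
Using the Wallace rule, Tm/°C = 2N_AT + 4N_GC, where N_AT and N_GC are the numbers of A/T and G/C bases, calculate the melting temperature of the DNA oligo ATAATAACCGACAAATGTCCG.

Base counts: C=5, A=9, T=4, G=3
AT pairs contribute 13, GC pairs contribute 8.
Tm = 2(13) + 4(8) = 26 + 32 = 58°C

58°C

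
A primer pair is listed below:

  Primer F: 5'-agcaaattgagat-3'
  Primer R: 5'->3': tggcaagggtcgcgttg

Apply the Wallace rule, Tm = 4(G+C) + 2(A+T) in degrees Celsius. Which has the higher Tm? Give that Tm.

Primer R, 56°C

Primer F: A+T=9, G+C=4 → Tm = 2(9)+4(4) = 34°C
Primer R: A+T=6, G+C=11 → Tm = 2(6)+4(11) = 56°C
34°C vs 56°C → primer R is higher.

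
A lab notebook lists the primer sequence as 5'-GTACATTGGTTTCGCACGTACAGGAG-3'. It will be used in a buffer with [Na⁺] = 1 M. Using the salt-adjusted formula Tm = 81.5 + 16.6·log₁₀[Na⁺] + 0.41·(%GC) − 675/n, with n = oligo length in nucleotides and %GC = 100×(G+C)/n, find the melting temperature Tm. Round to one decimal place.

Length n = 26. Scanning the sequence gives A=6, T=7, C=5, G=8.
G+C = 13, so %GC = 13/26 × 100 = 50%
Salt term: 16.6 × (0) = 0
GC term: 0.41 × 50 = 20.5; length term: −675/26 = −25.962
Tm = 81.5 + (0) + 20.5 − 25.962 = 76.038 → 76.0°C

76.0°C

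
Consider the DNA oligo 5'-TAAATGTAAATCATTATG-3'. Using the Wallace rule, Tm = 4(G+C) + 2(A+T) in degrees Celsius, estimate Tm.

42°C

A=8, G=2, T=7, C=1
So N_AT = 15 and N_GC = 3.
Tm = 2(15) + 4(3) = 30 + 12 = 42°C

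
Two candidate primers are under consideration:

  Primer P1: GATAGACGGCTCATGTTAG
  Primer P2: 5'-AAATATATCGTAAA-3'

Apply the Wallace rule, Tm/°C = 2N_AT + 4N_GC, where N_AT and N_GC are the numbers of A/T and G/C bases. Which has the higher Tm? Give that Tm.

Primer P1: A+T=10, G+C=9 → Tm = 2(10)+4(9) = 56°C
Primer P2: A+T=12, G+C=2 → Tm = 2(12)+4(2) = 32°C
56°C vs 32°C → primer P1 is higher.

Primer P1, 56°C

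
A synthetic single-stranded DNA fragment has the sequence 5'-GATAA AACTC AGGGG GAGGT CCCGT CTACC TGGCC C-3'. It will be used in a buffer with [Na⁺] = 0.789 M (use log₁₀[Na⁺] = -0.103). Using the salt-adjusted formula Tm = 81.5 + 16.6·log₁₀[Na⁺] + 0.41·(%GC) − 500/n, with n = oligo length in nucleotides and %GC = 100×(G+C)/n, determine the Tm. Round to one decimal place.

Length n = 36. Counting bases: T=6, G=11, C=11, A=8
G+C = 22, so %GC = 22/36 × 100 = 61.111%
Salt term: 16.6 × (-0.103) = -1.71
GC term: 0.41 × 61.111 = 25.056; length term: −500/36 = −13.889
Tm = 81.5 + (-1.71) + 25.056 − 13.889 = 90.957 → 91.0°C

91.0°C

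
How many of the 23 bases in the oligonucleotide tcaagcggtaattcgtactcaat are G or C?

9

Base counts: C=5, A=7, G=4, T=7
Total G or C: 4 + 5 = 9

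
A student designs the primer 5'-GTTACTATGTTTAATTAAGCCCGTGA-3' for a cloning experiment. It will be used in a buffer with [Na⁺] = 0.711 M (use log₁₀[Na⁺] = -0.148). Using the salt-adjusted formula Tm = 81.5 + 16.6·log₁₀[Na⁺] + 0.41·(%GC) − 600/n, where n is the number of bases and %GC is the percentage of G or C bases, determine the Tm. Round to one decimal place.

Length n = 26. Scanning the sequence gives T=10, A=7, G=5, C=4.
G+C = 9, so %GC = 9/26 × 100 = 34.615%
Salt term: 16.6 × (-0.148) = -2.457
GC term: 0.41 × 34.615 = 14.192; length term: −600/26 = −23.077
Tm = 81.5 + (-2.457) + 14.192 − 23.077 = 70.158 → 70.2°C

70.2°C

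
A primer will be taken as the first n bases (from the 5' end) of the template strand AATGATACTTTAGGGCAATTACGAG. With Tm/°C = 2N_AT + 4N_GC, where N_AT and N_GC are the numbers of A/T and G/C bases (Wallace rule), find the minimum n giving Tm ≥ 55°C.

First 21 bases: AATGATACTTTAGGGCAATTA → Tm = 54°C (< 55°C)
First 22 bases: AATGATACTTTAGGGCAATTAC → Tm = 58°C (≥ 55°C)
Each additional base adds 2°C (A/T) or 4°C (G/C), so Tm is non-decreasing in n; n = 22 is the first length to reach 55°C.

n = 22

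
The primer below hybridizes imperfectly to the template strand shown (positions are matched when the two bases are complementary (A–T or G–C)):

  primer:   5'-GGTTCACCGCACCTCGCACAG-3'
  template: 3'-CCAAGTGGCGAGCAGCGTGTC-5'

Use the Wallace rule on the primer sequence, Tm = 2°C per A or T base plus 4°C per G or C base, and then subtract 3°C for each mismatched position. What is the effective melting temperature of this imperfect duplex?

64°C

Primer base counts: A=4, T=3, G=5, C=9 → A+T=7, G+C=14
Perfect-match Tm = 2(7) + 4(14) = 14 + 56 = 70°C
Mismatches (positions where the bases are not complementary): 2 (at positions 11, 13)
Effective Tm = 70 − 2×3 = 70 − 6 = 64°C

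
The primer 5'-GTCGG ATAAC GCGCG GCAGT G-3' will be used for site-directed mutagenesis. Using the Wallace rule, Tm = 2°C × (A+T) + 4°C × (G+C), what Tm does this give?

70°C

Base counts: G=9, T=3, A=4, C=5
AT pairs contribute 7, GC pairs contribute 14.
Tm = 2(7) + 4(14) = 14 + 56 = 70°C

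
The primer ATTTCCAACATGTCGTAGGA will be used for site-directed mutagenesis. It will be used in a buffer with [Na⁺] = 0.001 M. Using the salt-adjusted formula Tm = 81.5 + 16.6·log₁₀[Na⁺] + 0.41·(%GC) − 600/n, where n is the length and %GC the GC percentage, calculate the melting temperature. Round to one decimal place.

Length n = 20. Counting bases: C=4, T=6, A=6, G=4
G+C = 8, so %GC = 8/20 × 100 = 40%
Salt term: 16.6 × (-3) = -49.8
GC term: 0.41 × 40 = 16.4; length term: −600/20 = −30
Tm = 81.5 + (-49.8) + 16.4 − 30 = 18.1 → 18.1°C

18.1°C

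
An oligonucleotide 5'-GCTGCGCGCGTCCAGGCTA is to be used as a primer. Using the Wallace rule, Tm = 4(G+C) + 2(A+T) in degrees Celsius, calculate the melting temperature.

66°C

C=7, A=2, G=7, T=3
AT pairs contribute 5, GC pairs contribute 14.
Tm = 4·14 + 2·5 = 56 + 10 = 66°C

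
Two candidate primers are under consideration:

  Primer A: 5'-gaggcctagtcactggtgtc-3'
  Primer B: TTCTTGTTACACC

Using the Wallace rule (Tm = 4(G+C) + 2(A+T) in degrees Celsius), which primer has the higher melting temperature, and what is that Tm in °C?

Primer A: A+T=8, G+C=12 → Tm = 2(8)+4(12) = 64°C
Primer B: A+T=8, G+C=5 → Tm = 2(8)+4(5) = 36°C
64°C vs 36°C → primer A is higher.

Primer A, 64°C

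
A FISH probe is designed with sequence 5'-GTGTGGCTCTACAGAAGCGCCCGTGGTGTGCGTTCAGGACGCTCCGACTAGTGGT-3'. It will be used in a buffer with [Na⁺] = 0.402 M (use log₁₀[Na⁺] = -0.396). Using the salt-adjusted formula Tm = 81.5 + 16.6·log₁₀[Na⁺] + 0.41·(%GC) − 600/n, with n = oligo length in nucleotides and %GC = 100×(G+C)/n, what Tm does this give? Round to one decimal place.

Length n = 55. Scanning the sequence gives C=14, G=20, T=13, A=8.
G+C = 34, so %GC = 34/55 × 100 = 61.818%
Salt term: 16.6 × (-0.396) = -6.574
GC term: 0.41 × 61.818 = 25.345; length term: −600/55 = −10.909
Tm = 81.5 + (-6.574) + 25.345 − 10.909 = 89.362 → 89.4°C

89.4°C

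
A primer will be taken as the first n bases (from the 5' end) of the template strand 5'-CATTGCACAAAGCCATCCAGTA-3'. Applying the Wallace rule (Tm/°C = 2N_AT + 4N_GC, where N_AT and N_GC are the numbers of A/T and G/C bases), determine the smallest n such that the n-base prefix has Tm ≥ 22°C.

First 7 bases: CATTGCA → Tm = 20°C (< 22°C)
First 8 bases: CATTGCAC → Tm = 24°C (≥ 22°C)
Since every base adds ≥2°C, Tm only increases with n, so the threshold is first crossed at n = 8.

n = 8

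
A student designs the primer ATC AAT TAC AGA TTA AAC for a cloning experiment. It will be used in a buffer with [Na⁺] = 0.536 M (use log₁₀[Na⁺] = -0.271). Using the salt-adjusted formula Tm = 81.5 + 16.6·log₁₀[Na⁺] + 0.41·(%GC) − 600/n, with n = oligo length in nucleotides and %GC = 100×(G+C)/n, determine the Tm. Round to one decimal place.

52.8°C

Length n = 18. Scanning the sequence gives C=3, G=1, T=5, A=9.
G+C = 4, so %GC = 4/18 × 100 = 22.222%
Salt term: 16.6 × (-0.271) = -4.499
GC term: 0.41 × 22.222 = 9.111; length term: −600/18 = −33.333
Tm = 81.5 + (-4.499) + 9.111 − 33.333 = 52.779 → 52.8°C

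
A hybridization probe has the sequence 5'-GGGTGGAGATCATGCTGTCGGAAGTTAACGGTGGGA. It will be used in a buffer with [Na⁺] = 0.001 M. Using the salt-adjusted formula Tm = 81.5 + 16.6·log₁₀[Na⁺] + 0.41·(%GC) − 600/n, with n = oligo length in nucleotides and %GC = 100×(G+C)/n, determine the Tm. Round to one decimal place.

37.8°C

Length n = 36. Counting bases: A=8, T=8, G=16, C=4
G+C = 20, so %GC = 20/36 × 100 = 55.556%
Salt term: 16.6 × (-3) = -49.8
GC term: 0.41 × 55.556 = 22.778; length term: −600/36 = −16.667
Tm = 81.5 + (-49.8) + 22.778 − 16.667 = 37.811 → 37.8°C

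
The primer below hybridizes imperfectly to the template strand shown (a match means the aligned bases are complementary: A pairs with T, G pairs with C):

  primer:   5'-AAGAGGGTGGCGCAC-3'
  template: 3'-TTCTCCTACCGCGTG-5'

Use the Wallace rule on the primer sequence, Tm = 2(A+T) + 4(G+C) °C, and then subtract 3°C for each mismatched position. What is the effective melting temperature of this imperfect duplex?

Primer base counts: A=4, T=1, G=7, C=3 → A+T=5, G+C=10
Perfect-match Tm = 2(5) + 4(10) = 10 + 40 = 50°C
Mismatches (positions where the bases are not complementary): 1 (at position 7)
Effective Tm = 50 − 1×3 = 50 − 3 = 47°C

47°C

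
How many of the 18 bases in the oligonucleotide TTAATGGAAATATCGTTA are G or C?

Base counts: G=3, A=7, C=1, T=7
Total G or C: 3 + 1 = 4

4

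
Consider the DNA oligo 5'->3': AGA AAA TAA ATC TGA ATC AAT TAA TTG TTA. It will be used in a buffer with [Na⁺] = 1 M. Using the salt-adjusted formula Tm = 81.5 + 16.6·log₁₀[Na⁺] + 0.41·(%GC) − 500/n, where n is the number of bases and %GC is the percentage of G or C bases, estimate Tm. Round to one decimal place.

Length n = 30. Counting bases: C=2, T=10, G=3, A=15
G+C = 5, so %GC = 5/30 × 100 = 16.667%
Salt term: 16.6 × (0) = 0
GC term: 0.41 × 16.667 = 6.833; length term: −500/30 = −16.667
Tm = 81.5 + (0) + 6.833 − 16.667 = 71.666 → 71.7°C

71.7°C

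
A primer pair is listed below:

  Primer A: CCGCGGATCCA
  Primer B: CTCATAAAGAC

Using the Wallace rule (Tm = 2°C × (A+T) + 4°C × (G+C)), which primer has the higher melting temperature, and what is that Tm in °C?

Primer A, 38°C

Primer A: A+T=3, G+C=8 → Tm = 2(3)+4(8) = 38°C
Primer B: A+T=7, G+C=4 → Tm = 2(7)+4(4) = 30°C
38°C vs 30°C → primer A is higher.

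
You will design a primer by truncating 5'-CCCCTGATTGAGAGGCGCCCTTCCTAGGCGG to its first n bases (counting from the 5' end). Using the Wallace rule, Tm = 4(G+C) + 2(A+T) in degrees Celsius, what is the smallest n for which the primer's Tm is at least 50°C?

n = 16

First 15 bases: CCCCTGATTGAGAGG → Tm = 48°C (< 50°C)
First 16 bases: CCCCTGATTGAGAGGC → Tm = 52°C (≥ 50°C)
Each additional base adds 2°C (A/T) or 4°C (G/C), so Tm is non-decreasing in n; n = 16 is the first length to reach 50°C.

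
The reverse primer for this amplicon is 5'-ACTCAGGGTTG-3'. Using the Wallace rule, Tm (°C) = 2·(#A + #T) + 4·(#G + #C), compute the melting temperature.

34°C

Scanning the sequence gives A=2, C=2, G=4, T=3.
AT pairs contribute 5, GC pairs contribute 6.
Tm = 2×5 + 4×6 = 34°C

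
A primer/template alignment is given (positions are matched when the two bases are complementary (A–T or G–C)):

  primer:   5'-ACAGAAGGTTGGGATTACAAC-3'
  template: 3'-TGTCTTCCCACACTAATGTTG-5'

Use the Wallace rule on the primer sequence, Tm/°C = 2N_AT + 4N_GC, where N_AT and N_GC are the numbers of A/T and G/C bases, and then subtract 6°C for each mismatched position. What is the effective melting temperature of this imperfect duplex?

48°C

Primer base counts: A=8, T=4, G=6, C=3 → A+T=12, G+C=9
Perfect-match Tm = 2(12) + 4(9) = 24 + 36 = 60°C
Mismatches (positions where the bases are not complementary): 2 (at positions 9, 12)
Effective Tm = 60 − 2×6 = 60 − 12 = 48°C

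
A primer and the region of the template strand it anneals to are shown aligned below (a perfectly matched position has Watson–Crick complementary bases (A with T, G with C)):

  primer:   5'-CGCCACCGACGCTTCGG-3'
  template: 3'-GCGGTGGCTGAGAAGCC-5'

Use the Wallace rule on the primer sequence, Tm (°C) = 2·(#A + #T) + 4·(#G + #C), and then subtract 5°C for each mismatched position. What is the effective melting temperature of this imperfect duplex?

Primer base counts: A=2, T=2, G=5, C=8 → A+T=4, G+C=13
Perfect-match Tm = 2(4) + 4(13) = 8 + 52 = 60°C
Mismatches (positions where the bases are not complementary): 1 (at position 11)
Effective Tm = 60 − 1×5 = 60 − 5 = 55°C

55°C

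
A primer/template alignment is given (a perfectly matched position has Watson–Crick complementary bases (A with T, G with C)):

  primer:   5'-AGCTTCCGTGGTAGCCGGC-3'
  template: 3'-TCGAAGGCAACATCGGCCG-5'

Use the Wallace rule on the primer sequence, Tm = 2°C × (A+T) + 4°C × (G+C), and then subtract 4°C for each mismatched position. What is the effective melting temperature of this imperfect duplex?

Primer base counts: A=2, T=4, G=7, C=6 → A+T=6, G+C=13
Perfect-match Tm = 2(6) + 4(13) = 12 + 52 = 64°C
Mismatches (positions where the bases are not complementary): 1 (at position 10)
Effective Tm = 64 − 1×4 = 64 − 4 = 60°C

60°C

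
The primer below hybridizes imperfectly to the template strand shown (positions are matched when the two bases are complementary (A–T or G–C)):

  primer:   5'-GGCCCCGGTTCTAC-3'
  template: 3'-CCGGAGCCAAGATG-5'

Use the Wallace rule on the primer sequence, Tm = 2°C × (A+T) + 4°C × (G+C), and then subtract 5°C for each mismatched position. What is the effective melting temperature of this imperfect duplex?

43°C

Primer base counts: A=1, T=3, G=4, C=6 → A+T=4, G+C=10
Perfect-match Tm = 2(4) + 4(10) = 8 + 40 = 48°C
Mismatches (positions where the bases are not complementary): 1 (at position 5)
Effective Tm = 48 − 1×5 = 48 − 5 = 43°C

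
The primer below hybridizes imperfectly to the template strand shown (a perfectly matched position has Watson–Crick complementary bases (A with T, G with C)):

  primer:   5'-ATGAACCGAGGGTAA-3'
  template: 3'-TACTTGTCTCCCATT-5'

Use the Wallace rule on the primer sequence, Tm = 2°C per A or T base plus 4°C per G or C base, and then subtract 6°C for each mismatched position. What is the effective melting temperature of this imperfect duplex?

38°C

Primer base counts: A=6, T=2, G=5, C=2 → A+T=8, G+C=7
Perfect-match Tm = 2(8) + 4(7) = 16 + 28 = 44°C
Mismatches (positions where the bases are not complementary): 1 (at position 7)
Effective Tm = 44 − 1×6 = 44 − 6 = 38°C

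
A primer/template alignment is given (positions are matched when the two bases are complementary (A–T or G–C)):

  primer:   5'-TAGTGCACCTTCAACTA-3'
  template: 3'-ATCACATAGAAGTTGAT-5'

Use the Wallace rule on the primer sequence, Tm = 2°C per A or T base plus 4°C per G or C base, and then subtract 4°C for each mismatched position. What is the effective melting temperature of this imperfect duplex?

Primer base counts: A=5, T=5, G=2, C=5 → A+T=10, G+C=7
Perfect-match Tm = 2(10) + 4(7) = 20 + 28 = 48°C
Mismatches (positions where the bases are not complementary): 2 (at positions 6, 8)
Effective Tm = 48 − 2×4 = 48 − 8 = 40°C

40°C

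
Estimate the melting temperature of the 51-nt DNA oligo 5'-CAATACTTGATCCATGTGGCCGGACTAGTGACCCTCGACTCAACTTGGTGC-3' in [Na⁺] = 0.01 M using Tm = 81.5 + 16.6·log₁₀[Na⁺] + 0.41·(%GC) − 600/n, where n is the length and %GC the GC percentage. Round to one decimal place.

Length n = 51. G=12, C=15, A=11, T=13
G+C = 27, so %GC = 27/51 × 100 = 52.941%
Salt term: 16.6 × (-2) = -33.2
GC term: 0.41 × 52.941 = 21.706; length term: −600/51 = −11.765
Tm = 81.5 + (-33.2) + 21.706 − 11.765 = 58.241 → 58.2°C

58.2°C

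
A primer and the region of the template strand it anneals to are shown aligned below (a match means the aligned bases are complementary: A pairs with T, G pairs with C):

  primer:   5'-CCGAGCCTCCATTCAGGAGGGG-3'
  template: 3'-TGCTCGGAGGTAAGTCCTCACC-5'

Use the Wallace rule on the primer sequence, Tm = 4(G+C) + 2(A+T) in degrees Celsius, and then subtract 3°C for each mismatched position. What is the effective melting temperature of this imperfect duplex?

Primer base counts: A=4, T=3, G=8, C=7 → A+T=7, G+C=15
Perfect-match Tm = 2(7) + 4(15) = 14 + 60 = 74°C
Mismatches (positions where the bases are not complementary): 2 (at positions 1, 20)
Effective Tm = 74 − 2×3 = 74 − 6 = 68°C

68°C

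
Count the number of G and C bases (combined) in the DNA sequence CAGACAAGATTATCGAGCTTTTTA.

8

Scanning the sequence gives G=4, C=4, A=8, T=8.
Total G or C: 4 + 4 = 8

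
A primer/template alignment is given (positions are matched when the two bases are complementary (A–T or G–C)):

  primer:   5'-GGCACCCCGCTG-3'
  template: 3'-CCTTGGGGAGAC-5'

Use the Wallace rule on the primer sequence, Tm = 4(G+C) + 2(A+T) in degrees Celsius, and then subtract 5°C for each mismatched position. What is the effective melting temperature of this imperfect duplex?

Primer base counts: A=1, T=1, G=4, C=6 → A+T=2, G+C=10
Perfect-match Tm = 2(2) + 4(10) = 4 + 40 = 44°C
Mismatches (positions where the bases are not complementary): 2 (at positions 3, 9)
Effective Tm = 44 − 2×5 = 44 − 10 = 34°C

34°C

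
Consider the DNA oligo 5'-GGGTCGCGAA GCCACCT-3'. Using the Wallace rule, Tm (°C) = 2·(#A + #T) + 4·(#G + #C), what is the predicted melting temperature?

Counting bases: T=2, C=6, A=3, G=6
AT pairs contribute 5, GC pairs contribute 12.
Tm = 2(5) + 4(12) = 10 + 48 = 58°C

58°C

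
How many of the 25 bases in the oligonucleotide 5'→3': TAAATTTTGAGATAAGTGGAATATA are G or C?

Scanning the sequence gives G=5, T=9, C=0, A=11.
Total G or C: 5 + 0 = 5

5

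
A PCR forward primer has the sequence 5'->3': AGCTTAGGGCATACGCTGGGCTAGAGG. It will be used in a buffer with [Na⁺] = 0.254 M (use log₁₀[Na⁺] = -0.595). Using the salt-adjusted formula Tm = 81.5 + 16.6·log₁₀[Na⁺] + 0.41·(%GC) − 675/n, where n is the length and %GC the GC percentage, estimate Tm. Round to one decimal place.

Length n = 27. Base counts: A=6, G=11, C=5, T=5
G+C = 16, so %GC = 16/27 × 100 = 59.259%
Salt term: 16.6 × (-0.595) = -9.877
GC term: 0.41 × 59.259 = 24.296; length term: −675/27 = −25
Tm = 81.5 + (-9.877) + 24.296 − 25 = 70.919 → 70.9°C

70.9°C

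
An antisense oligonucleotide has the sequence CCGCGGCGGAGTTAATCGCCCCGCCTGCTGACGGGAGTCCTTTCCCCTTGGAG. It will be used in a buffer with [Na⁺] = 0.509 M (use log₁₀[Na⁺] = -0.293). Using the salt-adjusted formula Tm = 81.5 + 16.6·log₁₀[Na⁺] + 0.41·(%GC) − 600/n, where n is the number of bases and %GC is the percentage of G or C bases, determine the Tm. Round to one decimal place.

Length n = 53. Counting bases: A=6, C=19, T=11, G=17
G+C = 36, so %GC = 36/53 × 100 = 67.925%
Salt term: 16.6 × (-0.293) = -4.864
GC term: 0.41 × 67.925 = 27.849; length term: −600/53 = −11.321
Tm = 81.5 + (-4.864) + 27.849 − 11.321 = 93.164 → 93.2°C

93.2°C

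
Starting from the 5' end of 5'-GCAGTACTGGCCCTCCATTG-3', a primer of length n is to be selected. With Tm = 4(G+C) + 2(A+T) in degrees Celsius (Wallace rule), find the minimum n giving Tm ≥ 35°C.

n = 11

First 10 bases: GCAGTACTGG → Tm = 32°C (< 35°C)
First 11 bases: GCAGTACTGGC → Tm = 36°C (≥ 35°C)
Since every base adds ≥2°C, Tm only increases with n, so the threshold is first crossed at n = 11.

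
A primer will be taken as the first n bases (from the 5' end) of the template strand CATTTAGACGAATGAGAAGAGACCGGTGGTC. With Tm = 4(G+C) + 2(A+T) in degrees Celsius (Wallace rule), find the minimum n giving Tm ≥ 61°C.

n = 23

First 22 bases: CATTTAGACGAATGAGAAGAGA → Tm = 60°C (< 61°C)
First 23 bases: CATTTAGACGAATGAGAAGAGAC → Tm = 64°C (≥ 61°C)
Since every base adds ≥2°C, Tm only increases with n, so the threshold is first crossed at n = 23.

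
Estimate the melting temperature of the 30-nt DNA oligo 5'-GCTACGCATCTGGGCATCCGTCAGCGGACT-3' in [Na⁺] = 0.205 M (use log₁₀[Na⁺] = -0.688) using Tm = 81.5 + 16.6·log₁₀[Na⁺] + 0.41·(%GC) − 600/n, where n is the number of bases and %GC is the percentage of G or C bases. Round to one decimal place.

Length n = 30. Scanning the sequence gives G=9, T=6, C=10, A=5.
G+C = 19, so %GC = 19/30 × 100 = 63.333%
Salt term: 16.6 × (-0.688) = -11.421
GC term: 0.41 × 63.333 = 25.967; length term: −600/30 = −20
Tm = 81.5 + (-11.421) + 25.967 − 20 = 76.046 → 76.0°C

76.0°C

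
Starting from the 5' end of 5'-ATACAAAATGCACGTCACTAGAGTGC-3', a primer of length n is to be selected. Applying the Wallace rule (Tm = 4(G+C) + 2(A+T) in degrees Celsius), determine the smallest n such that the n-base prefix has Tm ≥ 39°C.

n = 15

First 14 bases: ATACAAAATGCACG → Tm = 38°C (< 39°C)
First 15 bases: ATACAAAATGCACGT → Tm = 40°C (≥ 39°C)
Each additional base adds 2°C (A/T) or 4°C (G/C), so Tm is non-decreasing in n; n = 15 is the first length to reach 39°C.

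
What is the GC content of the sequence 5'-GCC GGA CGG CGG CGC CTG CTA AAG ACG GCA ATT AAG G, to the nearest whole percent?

G=14, A=9, C=10, T=4
G+C = 14 + 10 = 24 out of 37 bases
%GC = 24/37 × 100 = 64.86% ≈ 65%

65%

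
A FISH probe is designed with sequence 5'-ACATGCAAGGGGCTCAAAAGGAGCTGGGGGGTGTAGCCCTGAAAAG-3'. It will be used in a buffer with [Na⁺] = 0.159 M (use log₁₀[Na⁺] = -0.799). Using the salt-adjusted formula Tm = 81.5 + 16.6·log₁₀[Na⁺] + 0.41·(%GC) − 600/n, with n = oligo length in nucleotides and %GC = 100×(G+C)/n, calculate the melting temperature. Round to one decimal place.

Length n = 46. Scanning the sequence gives G=18, T=6, A=14, C=8.
G+C = 26, so %GC = 26/46 × 100 = 56.522%
Salt term: 16.6 × (-0.799) = -13.263
GC term: 0.41 × 56.522 = 23.174; length term: −600/46 = −13.043
Tm = 81.5 + (-13.263) + 23.174 − 13.043 = 78.368 → 78.4°C

78.4°C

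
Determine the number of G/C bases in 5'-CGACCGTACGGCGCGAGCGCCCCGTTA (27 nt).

20

T=3, C=11, G=9, A=4
Total G or C: 9 + 11 = 20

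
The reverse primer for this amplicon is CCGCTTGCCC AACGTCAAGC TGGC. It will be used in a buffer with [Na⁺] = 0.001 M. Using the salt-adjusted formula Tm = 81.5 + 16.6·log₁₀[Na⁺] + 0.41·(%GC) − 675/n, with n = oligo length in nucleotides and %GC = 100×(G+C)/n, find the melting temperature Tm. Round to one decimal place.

30.9°C

Length n = 24. Scanning the sequence gives A=4, T=4, C=10, G=6.
G+C = 16, so %GC = 16/24 × 100 = 66.667%
Salt term: 16.6 × (-3) = -49.8
GC term: 0.41 × 66.667 = 27.333; length term: −675/24 = −28.125
Tm = 81.5 + (-49.8) + 27.333 − 28.125 = 30.908 → 30.9°C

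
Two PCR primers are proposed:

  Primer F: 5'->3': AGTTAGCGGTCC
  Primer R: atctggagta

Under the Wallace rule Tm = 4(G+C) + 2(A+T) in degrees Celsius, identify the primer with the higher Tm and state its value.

Primer F: A+T=5, G+C=7 → Tm = 2(5)+4(7) = 38°C
Primer R: A+T=6, G+C=4 → Tm = 2(6)+4(4) = 28°C
38°C vs 28°C → primer F is higher.

Primer F, 38°C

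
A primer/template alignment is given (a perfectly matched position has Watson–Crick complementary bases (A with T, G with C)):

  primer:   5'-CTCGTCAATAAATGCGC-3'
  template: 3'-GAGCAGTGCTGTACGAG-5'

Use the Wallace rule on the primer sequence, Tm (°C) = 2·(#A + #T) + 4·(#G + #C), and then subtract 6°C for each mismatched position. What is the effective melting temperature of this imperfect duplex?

26°C

Primer base counts: A=5, T=4, G=3, C=5 → A+T=9, G+C=8
Perfect-match Tm = 2(9) + 4(8) = 18 + 32 = 50°C
Mismatches (positions where the bases are not complementary): 4 (at positions 8, 9, 11, 16)
Effective Tm = 50 − 4×6 = 50 − 24 = 26°C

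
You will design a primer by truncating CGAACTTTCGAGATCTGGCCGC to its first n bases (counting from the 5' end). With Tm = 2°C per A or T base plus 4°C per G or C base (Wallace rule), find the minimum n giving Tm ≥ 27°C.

n = 10

First 9 bases: CGAACTTTC → Tm = 26°C (< 27°C)
First 10 bases: CGAACTTTCG → Tm = 30°C (≥ 27°C)
Each additional base adds 2°C (A/T) or 4°C (G/C), so Tm is non-decreasing in n; n = 10 is the first length to reach 27°C.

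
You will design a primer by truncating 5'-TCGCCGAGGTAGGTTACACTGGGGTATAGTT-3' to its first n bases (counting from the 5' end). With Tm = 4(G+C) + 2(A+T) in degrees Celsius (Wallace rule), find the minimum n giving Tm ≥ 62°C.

First 19 bases: TCGCCGAGGTAGGTTACAC → Tm = 60°C (< 62°C)
First 20 bases: TCGCCGAGGTAGGTTACACT → Tm = 62°C (≥ 62°C)
Since every base adds ≥2°C, Tm only increases with n, so the threshold is first crossed at n = 20.

n = 20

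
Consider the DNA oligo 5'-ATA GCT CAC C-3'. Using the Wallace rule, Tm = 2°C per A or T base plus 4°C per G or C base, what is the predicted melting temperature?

A=3, C=4, T=2, G=1
AT pairs contribute 5, GC pairs contribute 5.
Tm = 4·5 + 2·5 = 20 + 10 = 30°C

30°C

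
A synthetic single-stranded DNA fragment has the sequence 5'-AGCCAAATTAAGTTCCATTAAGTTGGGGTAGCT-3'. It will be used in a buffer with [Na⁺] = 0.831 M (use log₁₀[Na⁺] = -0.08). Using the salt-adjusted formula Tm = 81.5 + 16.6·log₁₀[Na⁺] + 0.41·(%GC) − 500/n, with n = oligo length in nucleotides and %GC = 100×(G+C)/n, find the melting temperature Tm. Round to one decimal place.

Length n = 33. Base counts: A=10, G=8, T=10, C=5
G+C = 13, so %GC = 13/33 × 100 = 39.394%
Salt term: 16.6 × (-0.08) = -1.328
GC term: 0.41 × 39.394 = 16.152; length term: −500/33 = −15.152
Tm = 81.5 + (-1.328) + 16.152 − 15.152 = 81.172 → 81.2°C

81.2°C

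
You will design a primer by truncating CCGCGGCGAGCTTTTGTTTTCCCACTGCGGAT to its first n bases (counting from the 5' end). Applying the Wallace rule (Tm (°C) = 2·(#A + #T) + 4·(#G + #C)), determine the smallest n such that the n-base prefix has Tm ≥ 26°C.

n = 7

First 6 bases: CCGCGG → Tm = 24°C (< 26°C)
First 7 bases: CCGCGGC → Tm = 28°C (≥ 26°C)
Each additional base adds 2°C (A/T) or 4°C (G/C), so Tm is non-decreasing in n; n = 7 is the first length to reach 26°C.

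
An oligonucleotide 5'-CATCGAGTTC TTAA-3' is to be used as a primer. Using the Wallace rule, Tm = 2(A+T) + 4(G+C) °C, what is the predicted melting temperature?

Base counts: A=4, C=3, T=5, G=2
AT pairs contribute 9, GC pairs contribute 5.
Tm = 4·5 + 2·9 = 20 + 18 = 38°C

38°C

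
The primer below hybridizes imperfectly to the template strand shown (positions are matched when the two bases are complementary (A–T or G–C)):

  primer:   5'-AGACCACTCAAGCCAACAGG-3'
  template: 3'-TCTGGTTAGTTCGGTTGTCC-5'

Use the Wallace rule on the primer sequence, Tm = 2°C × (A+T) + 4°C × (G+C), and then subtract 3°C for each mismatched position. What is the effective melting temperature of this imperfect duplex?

59°C

Primer base counts: A=8, T=1, G=4, C=7 → A+T=9, G+C=11
Perfect-match Tm = 2(9) + 4(11) = 18 + 44 = 62°C
Mismatches (positions where the bases are not complementary): 1 (at position 7)
Effective Tm = 62 − 1×3 = 62 − 3 = 59°C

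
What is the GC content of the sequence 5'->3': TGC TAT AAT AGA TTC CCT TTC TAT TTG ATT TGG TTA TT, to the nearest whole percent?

26%

Base counts: C=5, T=20, G=5, A=8
G+C = 5 + 5 = 10 out of 38 bases
%GC = 10/38 × 100 = 26.32% ≈ 26%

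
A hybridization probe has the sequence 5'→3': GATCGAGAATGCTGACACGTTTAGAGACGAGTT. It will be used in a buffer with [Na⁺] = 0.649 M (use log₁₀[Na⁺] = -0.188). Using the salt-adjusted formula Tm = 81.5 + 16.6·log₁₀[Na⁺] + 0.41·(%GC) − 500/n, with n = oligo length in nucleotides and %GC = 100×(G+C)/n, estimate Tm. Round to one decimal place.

Length n = 33. G=10, T=8, C=5, A=10
G+C = 15, so %GC = 15/33 × 100 = 45.455%
Salt term: 16.6 × (-0.188) = -3.121
GC term: 0.41 × 45.455 = 18.637; length term: −500/33 = −15.152
Tm = 81.5 + (-3.121) + 18.637 − 15.152 = 81.864 → 81.9°C

81.9°C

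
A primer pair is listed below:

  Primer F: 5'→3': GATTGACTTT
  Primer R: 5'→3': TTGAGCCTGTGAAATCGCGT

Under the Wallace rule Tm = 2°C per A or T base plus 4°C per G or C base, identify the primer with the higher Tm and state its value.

Primer R, 60°C

Primer F: A+T=7, G+C=3 → Tm = 2(7)+4(3) = 26°C
Primer R: A+T=10, G+C=10 → Tm = 2(10)+4(10) = 60°C
26°C vs 60°C → primer R is higher.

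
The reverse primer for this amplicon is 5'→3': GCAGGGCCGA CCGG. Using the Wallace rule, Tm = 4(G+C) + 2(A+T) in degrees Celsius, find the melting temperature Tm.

52°C

Scanning the sequence gives G=7, A=2, T=0, C=5.
So N_AT = 2 and N_GC = 12.
Tm = 2×2 + 4×12 = 52°C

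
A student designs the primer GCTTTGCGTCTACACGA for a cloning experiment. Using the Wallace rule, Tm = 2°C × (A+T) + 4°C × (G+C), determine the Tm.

52°C

Base counts: A=3, T=5, C=5, G=4
A+T = 8, G+C = 9
Tm = 2(8) + 4(9) = 16 + 36 = 52°C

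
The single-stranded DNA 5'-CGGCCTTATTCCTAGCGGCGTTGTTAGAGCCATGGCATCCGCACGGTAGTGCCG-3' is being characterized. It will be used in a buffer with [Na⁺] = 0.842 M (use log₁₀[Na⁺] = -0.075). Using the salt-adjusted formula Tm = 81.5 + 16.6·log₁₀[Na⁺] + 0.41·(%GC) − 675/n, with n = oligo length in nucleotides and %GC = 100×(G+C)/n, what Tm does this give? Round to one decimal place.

92.8°C

Length n = 54. Scanning the sequence gives T=13, A=8, G=17, C=16.
G+C = 33, so %GC = 33/54 × 100 = 61.111%
Salt term: 16.6 × (-0.075) = -1.245
GC term: 0.41 × 61.111 = 25.056; length term: −675/54 = −12.5
Tm = 81.5 + (-1.245) + 25.056 − 12.5 = 92.811 → 92.8°C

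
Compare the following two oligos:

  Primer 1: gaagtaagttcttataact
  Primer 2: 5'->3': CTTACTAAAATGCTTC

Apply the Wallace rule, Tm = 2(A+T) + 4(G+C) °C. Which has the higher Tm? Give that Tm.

Primer 1, 48°C

Primer 1: A+T=14, G+C=5 → Tm = 2(14)+4(5) = 48°C
Primer 2: A+T=11, G+C=5 → Tm = 2(11)+4(5) = 42°C
48°C vs 42°C → primer 1 is higher.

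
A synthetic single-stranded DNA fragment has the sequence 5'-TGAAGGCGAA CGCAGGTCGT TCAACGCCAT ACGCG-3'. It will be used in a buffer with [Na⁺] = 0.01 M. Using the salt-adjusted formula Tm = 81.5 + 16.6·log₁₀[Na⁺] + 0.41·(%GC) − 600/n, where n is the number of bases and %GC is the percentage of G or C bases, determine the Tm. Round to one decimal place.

55.8°C

Length n = 35. Counting bases: G=11, T=5, C=10, A=9
G+C = 21, so %GC = 21/35 × 100 = 60%
Salt term: 16.6 × (-2) = -33.2
GC term: 0.41 × 60 = 24.6; length term: −600/35 = −17.143
Tm = 81.5 + (-33.2) + 24.6 − 17.143 = 55.757 → 55.8°C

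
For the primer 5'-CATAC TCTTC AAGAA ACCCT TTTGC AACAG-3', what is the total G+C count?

Scanning the sequence gives T=8, C=9, G=3, A=10.
Total G or C: 3 + 9 = 12

12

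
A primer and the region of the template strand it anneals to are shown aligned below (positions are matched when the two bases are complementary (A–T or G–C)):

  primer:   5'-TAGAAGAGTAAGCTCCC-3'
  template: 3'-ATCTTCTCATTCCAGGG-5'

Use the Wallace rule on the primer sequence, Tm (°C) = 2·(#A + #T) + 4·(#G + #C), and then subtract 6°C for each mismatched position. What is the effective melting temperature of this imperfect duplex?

Primer base counts: A=6, T=3, G=4, C=4 → A+T=9, G+C=8
Perfect-match Tm = 2(9) + 4(8) = 18 + 32 = 50°C
Mismatches (positions where the bases are not complementary): 1 (at position 13)
Effective Tm = 50 − 1×6 = 50 − 6 = 44°C

44°C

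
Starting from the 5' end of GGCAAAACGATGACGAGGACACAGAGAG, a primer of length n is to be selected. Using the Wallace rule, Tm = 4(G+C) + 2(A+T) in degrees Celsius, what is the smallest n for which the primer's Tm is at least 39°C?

First 13 bases: GGCAAAACGATGA → Tm = 38°C (< 39°C)
First 14 bases: GGCAAAACGATGAC → Tm = 42°C (≥ 39°C)
Each additional base adds 2°C (A/T) or 4°C (G/C), so Tm is non-decreasing in n; n = 14 is the first length to reach 39°C.

n = 14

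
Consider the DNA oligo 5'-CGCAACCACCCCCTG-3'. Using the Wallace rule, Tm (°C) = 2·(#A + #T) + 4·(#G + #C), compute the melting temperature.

52°C

Scanning the sequence gives G=2, C=9, A=3, T=1.
A+T = 4, G+C = 11
Tm = 4·11 + 2·4 = 44 + 8 = 52°C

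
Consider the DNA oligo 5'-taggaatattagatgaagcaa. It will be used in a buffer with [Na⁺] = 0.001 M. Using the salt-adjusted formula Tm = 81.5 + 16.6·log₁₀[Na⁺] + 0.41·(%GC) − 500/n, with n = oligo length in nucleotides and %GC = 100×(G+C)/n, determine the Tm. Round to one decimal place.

Length n = 21. Scanning the sequence gives A=10, G=5, C=1, T=5.
G+C = 6, so %GC = 6/21 × 100 = 28.571%
Salt term: 16.6 × (-3) = -49.8
GC term: 0.41 × 28.571 = 11.714; length term: −500/21 = −23.81
Tm = 81.5 + (-49.8) + 11.714 − 23.81 = 19.604 → 19.6°C

19.6°C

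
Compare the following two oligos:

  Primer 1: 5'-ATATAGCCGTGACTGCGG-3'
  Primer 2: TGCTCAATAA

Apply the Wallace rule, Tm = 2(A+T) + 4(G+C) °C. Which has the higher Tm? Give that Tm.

Primer 1: A+T=8, G+C=10 → Tm = 2(8)+4(10) = 56°C
Primer 2: A+T=7, G+C=3 → Tm = 2(7)+4(3) = 26°C
56°C vs 26°C → primer 1 is higher.

Primer 1, 56°C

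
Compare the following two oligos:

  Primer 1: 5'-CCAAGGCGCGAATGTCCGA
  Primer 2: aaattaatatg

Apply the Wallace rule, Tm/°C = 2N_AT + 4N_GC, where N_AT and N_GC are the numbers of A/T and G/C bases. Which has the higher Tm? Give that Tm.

Primer 1: A+T=7, G+C=12 → Tm = 2(7)+4(12) = 62°C
Primer 2: A+T=10, G+C=1 → Tm = 2(10)+4(1) = 24°C
62°C vs 24°C → primer 1 is higher.

Primer 1, 62°C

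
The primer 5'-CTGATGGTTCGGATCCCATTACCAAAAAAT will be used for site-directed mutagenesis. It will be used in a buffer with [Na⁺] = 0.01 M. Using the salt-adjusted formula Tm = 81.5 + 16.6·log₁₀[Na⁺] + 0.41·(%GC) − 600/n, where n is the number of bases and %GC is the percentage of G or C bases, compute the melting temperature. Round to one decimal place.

44.7°C

Length n = 30. Counting bases: T=8, C=7, G=5, A=10
G+C = 12, so %GC = 12/30 × 100 = 40%
Salt term: 16.6 × (-2) = -33.2
GC term: 0.41 × 40 = 16.4; length term: −600/30 = −20
Tm = 81.5 + (-33.2) + 16.4 − 20 = 44.7 → 44.7°C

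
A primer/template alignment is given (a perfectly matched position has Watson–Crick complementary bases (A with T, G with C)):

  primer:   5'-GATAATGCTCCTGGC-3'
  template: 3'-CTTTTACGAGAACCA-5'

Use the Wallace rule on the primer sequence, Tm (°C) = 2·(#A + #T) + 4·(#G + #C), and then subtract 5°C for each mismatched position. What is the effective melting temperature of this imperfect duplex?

Primer base counts: A=3, T=4, G=4, C=4 → A+T=7, G+C=8
Perfect-match Tm = 2(7) + 4(8) = 14 + 32 = 46°C
Mismatches (positions where the bases are not complementary): 3 (at positions 3, 11, 15)
Effective Tm = 46 − 3×5 = 46 − 15 = 31°C

31°C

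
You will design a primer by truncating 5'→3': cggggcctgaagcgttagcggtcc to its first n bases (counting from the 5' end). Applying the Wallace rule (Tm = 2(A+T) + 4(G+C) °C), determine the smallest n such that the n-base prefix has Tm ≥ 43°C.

n = 13

First 12 bases: CGGGGCCTGAAG → Tm = 42°C (< 43°C)
First 13 bases: CGGGGCCTGAAGC → Tm = 46°C (≥ 43°C)
Since every base adds ≥2°C, Tm only increases with n, so the threshold is first crossed at n = 13.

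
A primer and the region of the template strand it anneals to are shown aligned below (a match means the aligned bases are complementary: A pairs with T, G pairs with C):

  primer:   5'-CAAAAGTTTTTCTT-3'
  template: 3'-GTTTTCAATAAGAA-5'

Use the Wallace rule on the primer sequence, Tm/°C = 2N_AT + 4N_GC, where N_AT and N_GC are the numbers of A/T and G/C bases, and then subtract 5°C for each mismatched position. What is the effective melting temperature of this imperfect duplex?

29°C

Primer base counts: A=4, T=7, G=1, C=2 → A+T=11, G+C=3
Perfect-match Tm = 2(11) + 4(3) = 22 + 12 = 34°C
Mismatches (positions where the bases are not complementary): 1 (at position 9)
Effective Tm = 34 − 1×5 = 34 − 5 = 29°C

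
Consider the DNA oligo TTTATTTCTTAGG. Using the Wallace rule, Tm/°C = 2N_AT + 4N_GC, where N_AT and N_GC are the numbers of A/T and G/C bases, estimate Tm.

32°C

Counting bases: G=2, A=2, T=8, C=1
AT pairs contribute 10, GC pairs contribute 3.
Tm = 2×10 + 4×3 = 32°C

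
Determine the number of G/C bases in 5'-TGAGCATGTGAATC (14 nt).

Scanning the sequence gives A=4, C=2, G=4, T=4.
Total G or C: 4 + 2 = 6

6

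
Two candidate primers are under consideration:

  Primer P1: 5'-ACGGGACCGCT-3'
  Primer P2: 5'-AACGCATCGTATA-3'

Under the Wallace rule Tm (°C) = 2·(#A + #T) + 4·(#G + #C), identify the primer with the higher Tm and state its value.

Primer P1, 38°C

Primer P1: A+T=3, G+C=8 → Tm = 2(3)+4(8) = 38°C
Primer P2: A+T=8, G+C=5 → Tm = 2(8)+4(5) = 36°C
38°C vs 36°C → primer P1 is higher.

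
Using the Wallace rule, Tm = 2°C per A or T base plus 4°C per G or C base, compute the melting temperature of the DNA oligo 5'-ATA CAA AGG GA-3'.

Scanning the sequence gives G=3, A=6, T=1, C=1.
So N_AT = 7 and N_GC = 4.
Tm = 2(7) + 4(4) = 14 + 16 = 30°C

30°C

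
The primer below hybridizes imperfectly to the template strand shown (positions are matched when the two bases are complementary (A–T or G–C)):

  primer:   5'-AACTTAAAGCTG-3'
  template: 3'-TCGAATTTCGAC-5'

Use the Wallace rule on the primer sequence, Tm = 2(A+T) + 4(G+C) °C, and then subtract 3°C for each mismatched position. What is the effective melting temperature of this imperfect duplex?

29°C

Primer base counts: A=5, T=3, G=2, C=2 → A+T=8, G+C=4
Perfect-match Tm = 2(8) + 4(4) = 16 + 16 = 32°C
Mismatches (positions where the bases are not complementary): 1 (at position 2)
Effective Tm = 32 − 1×3 = 32 − 3 = 29°C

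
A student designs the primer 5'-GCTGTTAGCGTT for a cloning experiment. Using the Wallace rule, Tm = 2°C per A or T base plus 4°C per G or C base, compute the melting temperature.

G=4, T=5, A=1, C=2
So N_AT = 6 and N_GC = 6.
Tm = 4·6 + 2·6 = 24 + 12 = 36°C

36°C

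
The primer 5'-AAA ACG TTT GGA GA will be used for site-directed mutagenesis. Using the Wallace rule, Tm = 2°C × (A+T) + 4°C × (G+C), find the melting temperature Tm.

38°C

C=1, T=3, G=4, A=6
So N_AT = 9 and N_GC = 5.
Tm = 2×9 + 4×5 = 38°C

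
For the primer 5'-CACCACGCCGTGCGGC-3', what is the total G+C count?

Base counts: C=8, A=2, T=1, G=5
Total G or C: 5 + 8 = 13

13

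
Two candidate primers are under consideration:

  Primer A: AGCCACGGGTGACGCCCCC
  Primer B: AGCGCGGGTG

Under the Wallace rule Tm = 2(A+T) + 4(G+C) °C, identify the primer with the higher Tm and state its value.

Primer A, 68°C

Primer A: A+T=4, G+C=15 → Tm = 2(4)+4(15) = 68°C
Primer B: A+T=2, G+C=8 → Tm = 2(2)+4(8) = 36°C
68°C vs 36°C → primer A is higher.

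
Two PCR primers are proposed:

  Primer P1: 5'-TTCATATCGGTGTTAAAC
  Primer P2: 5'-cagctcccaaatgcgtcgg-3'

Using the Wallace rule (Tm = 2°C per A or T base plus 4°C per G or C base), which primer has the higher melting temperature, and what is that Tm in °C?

Primer P2, 62°C

Primer P1: A+T=12, G+C=6 → Tm = 2(12)+4(6) = 48°C
Primer P2: A+T=7, G+C=12 → Tm = 2(7)+4(12) = 62°C
48°C vs 62°C → primer P2 is higher.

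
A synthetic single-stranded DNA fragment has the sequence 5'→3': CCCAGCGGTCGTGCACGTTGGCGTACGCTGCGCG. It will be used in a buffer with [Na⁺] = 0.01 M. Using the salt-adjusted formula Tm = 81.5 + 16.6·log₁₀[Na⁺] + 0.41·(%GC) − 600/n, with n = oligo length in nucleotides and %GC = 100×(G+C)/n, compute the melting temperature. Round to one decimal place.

60.8°C

Length n = 34. Scanning the sequence gives T=6, C=12, A=3, G=13.
G+C = 25, so %GC = 25/34 × 100 = 73.529%
Salt term: 16.6 × (-2) = -33.2
GC term: 0.41 × 73.529 = 30.147; length term: −600/34 = −17.647
Tm = 81.5 + (-33.2) + 30.147 − 17.647 = 60.8 → 60.8°C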